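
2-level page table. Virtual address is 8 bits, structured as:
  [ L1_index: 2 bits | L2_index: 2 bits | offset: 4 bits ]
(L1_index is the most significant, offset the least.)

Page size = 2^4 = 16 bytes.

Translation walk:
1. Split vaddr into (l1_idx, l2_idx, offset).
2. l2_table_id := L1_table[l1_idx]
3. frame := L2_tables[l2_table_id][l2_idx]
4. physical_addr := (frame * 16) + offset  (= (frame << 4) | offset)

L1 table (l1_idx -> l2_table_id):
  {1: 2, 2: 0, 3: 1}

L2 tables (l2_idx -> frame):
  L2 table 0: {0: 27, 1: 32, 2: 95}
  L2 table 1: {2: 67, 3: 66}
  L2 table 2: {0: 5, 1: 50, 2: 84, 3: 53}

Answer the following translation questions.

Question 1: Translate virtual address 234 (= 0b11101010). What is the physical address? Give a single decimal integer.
Answer: 1082

Derivation:
vaddr = 234 = 0b11101010
Split: l1_idx=3, l2_idx=2, offset=10
L1[3] = 1
L2[1][2] = 67
paddr = 67 * 16 + 10 = 1082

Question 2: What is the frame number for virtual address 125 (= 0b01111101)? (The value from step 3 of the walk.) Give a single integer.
Answer: 53

Derivation:
vaddr = 125: l1_idx=1, l2_idx=3
L1[1] = 2; L2[2][3] = 53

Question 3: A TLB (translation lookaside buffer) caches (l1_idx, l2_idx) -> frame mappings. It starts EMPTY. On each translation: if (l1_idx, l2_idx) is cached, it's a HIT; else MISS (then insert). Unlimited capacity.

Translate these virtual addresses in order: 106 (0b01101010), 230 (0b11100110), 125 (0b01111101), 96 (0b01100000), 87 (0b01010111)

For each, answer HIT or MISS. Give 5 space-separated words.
Answer: MISS MISS MISS HIT MISS

Derivation:
vaddr=106: (1,2) not in TLB -> MISS, insert
vaddr=230: (3,2) not in TLB -> MISS, insert
vaddr=125: (1,3) not in TLB -> MISS, insert
vaddr=96: (1,2) in TLB -> HIT
vaddr=87: (1,1) not in TLB -> MISS, insert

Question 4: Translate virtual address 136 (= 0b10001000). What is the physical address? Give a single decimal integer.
Answer: 440

Derivation:
vaddr = 136 = 0b10001000
Split: l1_idx=2, l2_idx=0, offset=8
L1[2] = 0
L2[0][0] = 27
paddr = 27 * 16 + 8 = 440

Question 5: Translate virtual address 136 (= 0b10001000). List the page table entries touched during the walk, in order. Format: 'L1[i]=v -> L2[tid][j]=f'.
Answer: L1[2]=0 -> L2[0][0]=27

Derivation:
vaddr = 136 = 0b10001000
Split: l1_idx=2, l2_idx=0, offset=8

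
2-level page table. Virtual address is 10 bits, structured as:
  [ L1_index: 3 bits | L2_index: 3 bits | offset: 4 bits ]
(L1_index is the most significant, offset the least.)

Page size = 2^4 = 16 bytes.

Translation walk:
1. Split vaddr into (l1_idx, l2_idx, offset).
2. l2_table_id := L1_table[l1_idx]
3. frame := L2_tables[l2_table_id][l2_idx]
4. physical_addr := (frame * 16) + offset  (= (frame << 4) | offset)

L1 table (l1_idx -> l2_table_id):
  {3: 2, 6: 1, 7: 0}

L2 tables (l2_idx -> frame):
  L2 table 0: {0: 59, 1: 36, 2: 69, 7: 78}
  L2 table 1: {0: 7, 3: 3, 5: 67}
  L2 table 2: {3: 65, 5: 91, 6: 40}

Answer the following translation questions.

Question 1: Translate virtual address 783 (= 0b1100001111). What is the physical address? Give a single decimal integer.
Answer: 127

Derivation:
vaddr = 783 = 0b1100001111
Split: l1_idx=6, l2_idx=0, offset=15
L1[6] = 1
L2[1][0] = 7
paddr = 7 * 16 + 15 = 127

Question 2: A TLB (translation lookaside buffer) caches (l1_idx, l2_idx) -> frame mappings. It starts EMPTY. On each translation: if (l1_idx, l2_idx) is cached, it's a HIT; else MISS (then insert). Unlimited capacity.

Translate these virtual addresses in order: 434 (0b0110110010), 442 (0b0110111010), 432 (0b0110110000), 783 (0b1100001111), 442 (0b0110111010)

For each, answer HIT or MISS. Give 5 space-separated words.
vaddr=434: (3,3) not in TLB -> MISS, insert
vaddr=442: (3,3) in TLB -> HIT
vaddr=432: (3,3) in TLB -> HIT
vaddr=783: (6,0) not in TLB -> MISS, insert
vaddr=442: (3,3) in TLB -> HIT

Answer: MISS HIT HIT MISS HIT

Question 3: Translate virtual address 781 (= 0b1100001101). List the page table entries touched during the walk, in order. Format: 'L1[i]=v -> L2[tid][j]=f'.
vaddr = 781 = 0b1100001101
Split: l1_idx=6, l2_idx=0, offset=13

Answer: L1[6]=1 -> L2[1][0]=7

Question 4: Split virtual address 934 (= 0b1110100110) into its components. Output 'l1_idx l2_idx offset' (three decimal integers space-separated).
Answer: 7 2 6

Derivation:
vaddr = 934 = 0b1110100110
  top 3 bits -> l1_idx = 7
  next 3 bits -> l2_idx = 2
  bottom 4 bits -> offset = 6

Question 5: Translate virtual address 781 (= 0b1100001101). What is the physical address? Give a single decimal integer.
Answer: 125

Derivation:
vaddr = 781 = 0b1100001101
Split: l1_idx=6, l2_idx=0, offset=13
L1[6] = 1
L2[1][0] = 7
paddr = 7 * 16 + 13 = 125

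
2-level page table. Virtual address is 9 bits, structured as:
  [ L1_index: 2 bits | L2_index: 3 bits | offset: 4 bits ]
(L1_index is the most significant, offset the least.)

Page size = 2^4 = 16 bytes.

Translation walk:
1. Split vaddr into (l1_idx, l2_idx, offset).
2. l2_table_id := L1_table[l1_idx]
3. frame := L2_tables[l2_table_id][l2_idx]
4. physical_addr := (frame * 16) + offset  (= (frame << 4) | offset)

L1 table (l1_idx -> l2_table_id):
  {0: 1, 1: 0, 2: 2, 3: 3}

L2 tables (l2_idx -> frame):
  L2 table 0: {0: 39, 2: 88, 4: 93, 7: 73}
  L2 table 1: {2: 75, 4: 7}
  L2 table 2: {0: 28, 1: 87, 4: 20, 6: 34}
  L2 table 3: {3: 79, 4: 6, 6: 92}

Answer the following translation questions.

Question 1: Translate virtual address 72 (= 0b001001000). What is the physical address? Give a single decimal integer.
Answer: 120

Derivation:
vaddr = 72 = 0b001001000
Split: l1_idx=0, l2_idx=4, offset=8
L1[0] = 1
L2[1][4] = 7
paddr = 7 * 16 + 8 = 120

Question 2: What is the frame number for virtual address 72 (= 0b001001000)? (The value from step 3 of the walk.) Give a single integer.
vaddr = 72: l1_idx=0, l2_idx=4
L1[0] = 1; L2[1][4] = 7

Answer: 7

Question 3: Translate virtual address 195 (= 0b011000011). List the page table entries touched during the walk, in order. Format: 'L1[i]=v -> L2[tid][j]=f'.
vaddr = 195 = 0b011000011
Split: l1_idx=1, l2_idx=4, offset=3

Answer: L1[1]=0 -> L2[0][4]=93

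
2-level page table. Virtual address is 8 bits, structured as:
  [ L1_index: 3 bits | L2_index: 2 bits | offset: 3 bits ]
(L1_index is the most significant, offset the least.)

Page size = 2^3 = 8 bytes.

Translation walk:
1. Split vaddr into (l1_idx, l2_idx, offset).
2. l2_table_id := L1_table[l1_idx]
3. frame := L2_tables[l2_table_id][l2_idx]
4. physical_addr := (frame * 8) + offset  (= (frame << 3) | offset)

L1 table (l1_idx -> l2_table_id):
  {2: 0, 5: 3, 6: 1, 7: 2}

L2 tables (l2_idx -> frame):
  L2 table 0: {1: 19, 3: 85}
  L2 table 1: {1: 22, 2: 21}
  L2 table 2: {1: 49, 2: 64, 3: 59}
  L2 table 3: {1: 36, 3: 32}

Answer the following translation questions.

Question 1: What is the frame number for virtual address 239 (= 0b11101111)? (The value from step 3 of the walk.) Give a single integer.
Answer: 49

Derivation:
vaddr = 239: l1_idx=7, l2_idx=1
L1[7] = 2; L2[2][1] = 49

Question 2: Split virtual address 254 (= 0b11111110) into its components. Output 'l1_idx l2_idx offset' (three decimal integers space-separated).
Answer: 7 3 6

Derivation:
vaddr = 254 = 0b11111110
  top 3 bits -> l1_idx = 7
  next 2 bits -> l2_idx = 3
  bottom 3 bits -> offset = 6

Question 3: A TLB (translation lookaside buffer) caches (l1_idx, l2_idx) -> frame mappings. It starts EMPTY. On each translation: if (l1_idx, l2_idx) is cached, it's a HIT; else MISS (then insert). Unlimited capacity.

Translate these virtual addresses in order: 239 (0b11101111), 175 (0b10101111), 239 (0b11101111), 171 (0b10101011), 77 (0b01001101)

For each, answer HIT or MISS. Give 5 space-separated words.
Answer: MISS MISS HIT HIT MISS

Derivation:
vaddr=239: (7,1) not in TLB -> MISS, insert
vaddr=175: (5,1) not in TLB -> MISS, insert
vaddr=239: (7,1) in TLB -> HIT
vaddr=171: (5,1) in TLB -> HIT
vaddr=77: (2,1) not in TLB -> MISS, insert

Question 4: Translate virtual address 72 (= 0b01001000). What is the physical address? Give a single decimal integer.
vaddr = 72 = 0b01001000
Split: l1_idx=2, l2_idx=1, offset=0
L1[2] = 0
L2[0][1] = 19
paddr = 19 * 8 + 0 = 152

Answer: 152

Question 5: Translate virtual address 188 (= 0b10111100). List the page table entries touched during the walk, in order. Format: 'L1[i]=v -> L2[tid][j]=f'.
Answer: L1[5]=3 -> L2[3][3]=32

Derivation:
vaddr = 188 = 0b10111100
Split: l1_idx=5, l2_idx=3, offset=4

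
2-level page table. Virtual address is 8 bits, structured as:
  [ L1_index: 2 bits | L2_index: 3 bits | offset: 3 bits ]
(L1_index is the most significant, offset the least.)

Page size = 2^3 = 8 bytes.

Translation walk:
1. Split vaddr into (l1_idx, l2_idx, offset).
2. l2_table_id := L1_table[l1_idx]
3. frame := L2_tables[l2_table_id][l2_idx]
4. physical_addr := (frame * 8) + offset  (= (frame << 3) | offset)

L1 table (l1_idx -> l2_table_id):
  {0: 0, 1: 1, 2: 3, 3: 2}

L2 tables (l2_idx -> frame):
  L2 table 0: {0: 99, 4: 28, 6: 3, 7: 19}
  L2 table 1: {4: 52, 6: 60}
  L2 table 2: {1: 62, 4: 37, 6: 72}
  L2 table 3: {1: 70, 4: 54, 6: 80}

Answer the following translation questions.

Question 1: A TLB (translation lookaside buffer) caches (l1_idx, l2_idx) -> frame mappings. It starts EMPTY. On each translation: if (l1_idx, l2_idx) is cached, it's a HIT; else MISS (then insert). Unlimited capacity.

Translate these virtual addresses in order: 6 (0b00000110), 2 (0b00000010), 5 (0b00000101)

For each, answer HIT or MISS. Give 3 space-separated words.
vaddr=6: (0,0) not in TLB -> MISS, insert
vaddr=2: (0,0) in TLB -> HIT
vaddr=5: (0,0) in TLB -> HIT

Answer: MISS HIT HIT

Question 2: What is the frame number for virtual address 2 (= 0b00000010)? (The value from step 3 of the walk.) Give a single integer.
Answer: 99

Derivation:
vaddr = 2: l1_idx=0, l2_idx=0
L1[0] = 0; L2[0][0] = 99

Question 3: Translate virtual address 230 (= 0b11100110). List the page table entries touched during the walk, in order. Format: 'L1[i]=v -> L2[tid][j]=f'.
Answer: L1[3]=2 -> L2[2][4]=37

Derivation:
vaddr = 230 = 0b11100110
Split: l1_idx=3, l2_idx=4, offset=6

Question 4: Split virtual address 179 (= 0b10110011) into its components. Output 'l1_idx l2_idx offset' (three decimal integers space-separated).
vaddr = 179 = 0b10110011
  top 2 bits -> l1_idx = 2
  next 3 bits -> l2_idx = 6
  bottom 3 bits -> offset = 3

Answer: 2 6 3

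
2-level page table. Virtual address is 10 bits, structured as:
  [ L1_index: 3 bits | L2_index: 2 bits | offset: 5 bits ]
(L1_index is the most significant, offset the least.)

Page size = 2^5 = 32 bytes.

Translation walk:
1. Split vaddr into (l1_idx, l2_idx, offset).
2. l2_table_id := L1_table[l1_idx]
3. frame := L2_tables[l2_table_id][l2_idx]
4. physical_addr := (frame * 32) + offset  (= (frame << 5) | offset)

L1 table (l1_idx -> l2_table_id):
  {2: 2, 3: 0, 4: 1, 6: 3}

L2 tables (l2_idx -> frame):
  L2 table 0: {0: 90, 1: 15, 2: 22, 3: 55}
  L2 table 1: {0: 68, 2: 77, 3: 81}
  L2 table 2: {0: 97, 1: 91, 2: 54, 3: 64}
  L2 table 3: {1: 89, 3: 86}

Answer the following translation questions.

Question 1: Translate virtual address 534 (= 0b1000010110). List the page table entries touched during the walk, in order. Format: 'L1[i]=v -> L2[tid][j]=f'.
vaddr = 534 = 0b1000010110
Split: l1_idx=4, l2_idx=0, offset=22

Answer: L1[4]=1 -> L2[1][0]=68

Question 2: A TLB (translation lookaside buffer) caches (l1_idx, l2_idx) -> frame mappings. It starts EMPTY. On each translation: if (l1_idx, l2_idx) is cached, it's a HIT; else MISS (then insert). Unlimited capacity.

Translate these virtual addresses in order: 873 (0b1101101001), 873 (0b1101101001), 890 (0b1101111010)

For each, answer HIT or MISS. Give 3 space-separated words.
Answer: MISS HIT HIT

Derivation:
vaddr=873: (6,3) not in TLB -> MISS, insert
vaddr=873: (6,3) in TLB -> HIT
vaddr=890: (6,3) in TLB -> HIT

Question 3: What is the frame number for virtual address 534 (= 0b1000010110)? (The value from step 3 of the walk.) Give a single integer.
Answer: 68

Derivation:
vaddr = 534: l1_idx=4, l2_idx=0
L1[4] = 1; L2[1][0] = 68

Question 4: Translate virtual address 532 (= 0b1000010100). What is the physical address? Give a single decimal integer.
vaddr = 532 = 0b1000010100
Split: l1_idx=4, l2_idx=0, offset=20
L1[4] = 1
L2[1][0] = 68
paddr = 68 * 32 + 20 = 2196

Answer: 2196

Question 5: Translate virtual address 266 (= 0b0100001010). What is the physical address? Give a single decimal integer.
vaddr = 266 = 0b0100001010
Split: l1_idx=2, l2_idx=0, offset=10
L1[2] = 2
L2[2][0] = 97
paddr = 97 * 32 + 10 = 3114

Answer: 3114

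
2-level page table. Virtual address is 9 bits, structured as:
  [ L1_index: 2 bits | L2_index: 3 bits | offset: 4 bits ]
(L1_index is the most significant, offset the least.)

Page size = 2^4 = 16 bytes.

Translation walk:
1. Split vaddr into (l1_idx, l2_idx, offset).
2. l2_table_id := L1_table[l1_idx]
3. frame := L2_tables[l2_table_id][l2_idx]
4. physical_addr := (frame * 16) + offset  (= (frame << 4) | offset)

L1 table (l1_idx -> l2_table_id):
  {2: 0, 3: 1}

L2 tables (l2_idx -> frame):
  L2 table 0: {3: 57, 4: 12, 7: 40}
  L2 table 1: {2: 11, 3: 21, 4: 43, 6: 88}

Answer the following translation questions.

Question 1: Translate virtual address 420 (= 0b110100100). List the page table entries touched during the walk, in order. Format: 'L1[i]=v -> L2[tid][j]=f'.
vaddr = 420 = 0b110100100
Split: l1_idx=3, l2_idx=2, offset=4

Answer: L1[3]=1 -> L2[1][2]=11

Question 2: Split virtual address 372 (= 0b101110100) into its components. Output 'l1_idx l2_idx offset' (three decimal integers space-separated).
Answer: 2 7 4

Derivation:
vaddr = 372 = 0b101110100
  top 2 bits -> l1_idx = 2
  next 3 bits -> l2_idx = 7
  bottom 4 bits -> offset = 4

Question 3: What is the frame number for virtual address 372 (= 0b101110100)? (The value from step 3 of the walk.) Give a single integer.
vaddr = 372: l1_idx=2, l2_idx=7
L1[2] = 0; L2[0][7] = 40

Answer: 40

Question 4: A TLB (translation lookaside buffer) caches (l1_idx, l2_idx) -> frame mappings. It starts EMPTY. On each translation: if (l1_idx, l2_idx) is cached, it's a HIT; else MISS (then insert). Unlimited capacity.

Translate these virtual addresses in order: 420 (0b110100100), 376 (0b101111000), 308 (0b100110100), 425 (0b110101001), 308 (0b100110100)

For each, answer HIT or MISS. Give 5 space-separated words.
vaddr=420: (3,2) not in TLB -> MISS, insert
vaddr=376: (2,7) not in TLB -> MISS, insert
vaddr=308: (2,3) not in TLB -> MISS, insert
vaddr=425: (3,2) in TLB -> HIT
vaddr=308: (2,3) in TLB -> HIT

Answer: MISS MISS MISS HIT HIT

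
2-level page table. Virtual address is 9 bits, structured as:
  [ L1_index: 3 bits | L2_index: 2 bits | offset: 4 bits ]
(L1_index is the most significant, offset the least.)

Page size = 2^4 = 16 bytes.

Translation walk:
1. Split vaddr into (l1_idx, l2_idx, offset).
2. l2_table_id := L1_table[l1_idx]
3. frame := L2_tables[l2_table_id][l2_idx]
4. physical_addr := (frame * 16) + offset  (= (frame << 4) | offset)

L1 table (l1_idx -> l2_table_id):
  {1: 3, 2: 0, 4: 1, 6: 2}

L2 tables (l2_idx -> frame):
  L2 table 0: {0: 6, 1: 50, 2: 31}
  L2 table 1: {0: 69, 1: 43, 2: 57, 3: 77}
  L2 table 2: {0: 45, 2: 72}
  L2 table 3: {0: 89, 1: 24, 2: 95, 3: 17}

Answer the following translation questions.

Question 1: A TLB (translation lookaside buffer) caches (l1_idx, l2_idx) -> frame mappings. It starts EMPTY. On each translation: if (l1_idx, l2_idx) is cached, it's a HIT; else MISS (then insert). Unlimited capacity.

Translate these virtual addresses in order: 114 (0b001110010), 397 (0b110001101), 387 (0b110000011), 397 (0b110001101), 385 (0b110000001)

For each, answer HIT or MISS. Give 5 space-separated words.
Answer: MISS MISS HIT HIT HIT

Derivation:
vaddr=114: (1,3) not in TLB -> MISS, insert
vaddr=397: (6,0) not in TLB -> MISS, insert
vaddr=387: (6,0) in TLB -> HIT
vaddr=397: (6,0) in TLB -> HIT
vaddr=385: (6,0) in TLB -> HIT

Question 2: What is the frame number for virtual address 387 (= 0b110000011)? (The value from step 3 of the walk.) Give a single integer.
Answer: 45

Derivation:
vaddr = 387: l1_idx=6, l2_idx=0
L1[6] = 2; L2[2][0] = 45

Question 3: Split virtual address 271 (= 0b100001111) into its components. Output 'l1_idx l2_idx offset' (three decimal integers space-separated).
Answer: 4 0 15

Derivation:
vaddr = 271 = 0b100001111
  top 3 bits -> l1_idx = 4
  next 2 bits -> l2_idx = 0
  bottom 4 bits -> offset = 15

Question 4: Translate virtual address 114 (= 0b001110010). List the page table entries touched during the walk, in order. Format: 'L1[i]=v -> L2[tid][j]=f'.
vaddr = 114 = 0b001110010
Split: l1_idx=1, l2_idx=3, offset=2

Answer: L1[1]=3 -> L2[3][3]=17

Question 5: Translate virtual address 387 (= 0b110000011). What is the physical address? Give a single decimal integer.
vaddr = 387 = 0b110000011
Split: l1_idx=6, l2_idx=0, offset=3
L1[6] = 2
L2[2][0] = 45
paddr = 45 * 16 + 3 = 723

Answer: 723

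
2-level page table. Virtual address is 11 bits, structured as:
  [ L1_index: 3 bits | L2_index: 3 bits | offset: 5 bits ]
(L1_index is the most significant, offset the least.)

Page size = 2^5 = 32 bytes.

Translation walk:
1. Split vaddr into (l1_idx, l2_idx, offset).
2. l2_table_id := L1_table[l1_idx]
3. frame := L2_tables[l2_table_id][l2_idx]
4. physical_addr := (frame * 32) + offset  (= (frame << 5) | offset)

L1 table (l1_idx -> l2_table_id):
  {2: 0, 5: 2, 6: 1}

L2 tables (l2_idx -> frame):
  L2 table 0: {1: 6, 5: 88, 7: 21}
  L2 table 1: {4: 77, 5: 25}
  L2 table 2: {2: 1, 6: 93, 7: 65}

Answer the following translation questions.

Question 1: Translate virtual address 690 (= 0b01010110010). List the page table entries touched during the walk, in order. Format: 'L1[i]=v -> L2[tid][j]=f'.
vaddr = 690 = 0b01010110010
Split: l1_idx=2, l2_idx=5, offset=18

Answer: L1[2]=0 -> L2[0][5]=88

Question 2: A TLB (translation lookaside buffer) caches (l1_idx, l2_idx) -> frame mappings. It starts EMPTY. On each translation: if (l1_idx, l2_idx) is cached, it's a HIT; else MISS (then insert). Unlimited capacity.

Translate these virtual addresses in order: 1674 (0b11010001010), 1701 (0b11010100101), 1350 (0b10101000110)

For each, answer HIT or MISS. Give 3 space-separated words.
Answer: MISS MISS MISS

Derivation:
vaddr=1674: (6,4) not in TLB -> MISS, insert
vaddr=1701: (6,5) not in TLB -> MISS, insert
vaddr=1350: (5,2) not in TLB -> MISS, insert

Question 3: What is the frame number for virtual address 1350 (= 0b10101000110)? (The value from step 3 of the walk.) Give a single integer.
vaddr = 1350: l1_idx=5, l2_idx=2
L1[5] = 2; L2[2][2] = 1

Answer: 1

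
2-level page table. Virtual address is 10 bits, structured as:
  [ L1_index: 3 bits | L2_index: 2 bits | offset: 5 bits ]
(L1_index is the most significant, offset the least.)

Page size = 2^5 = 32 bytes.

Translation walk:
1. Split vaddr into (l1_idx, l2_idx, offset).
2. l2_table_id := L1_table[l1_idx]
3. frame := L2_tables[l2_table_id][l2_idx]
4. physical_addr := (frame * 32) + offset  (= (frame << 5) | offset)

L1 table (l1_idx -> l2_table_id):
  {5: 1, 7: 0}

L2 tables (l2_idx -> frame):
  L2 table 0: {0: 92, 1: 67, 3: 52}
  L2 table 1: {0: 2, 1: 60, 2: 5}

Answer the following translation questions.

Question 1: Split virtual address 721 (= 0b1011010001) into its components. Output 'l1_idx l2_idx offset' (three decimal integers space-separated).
Answer: 5 2 17

Derivation:
vaddr = 721 = 0b1011010001
  top 3 bits -> l1_idx = 5
  next 2 bits -> l2_idx = 2
  bottom 5 bits -> offset = 17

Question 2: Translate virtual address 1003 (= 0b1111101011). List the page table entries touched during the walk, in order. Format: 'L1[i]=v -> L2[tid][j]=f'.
vaddr = 1003 = 0b1111101011
Split: l1_idx=7, l2_idx=3, offset=11

Answer: L1[7]=0 -> L2[0][3]=52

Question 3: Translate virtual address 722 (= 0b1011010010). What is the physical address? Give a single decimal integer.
Answer: 178

Derivation:
vaddr = 722 = 0b1011010010
Split: l1_idx=5, l2_idx=2, offset=18
L1[5] = 1
L2[1][2] = 5
paddr = 5 * 32 + 18 = 178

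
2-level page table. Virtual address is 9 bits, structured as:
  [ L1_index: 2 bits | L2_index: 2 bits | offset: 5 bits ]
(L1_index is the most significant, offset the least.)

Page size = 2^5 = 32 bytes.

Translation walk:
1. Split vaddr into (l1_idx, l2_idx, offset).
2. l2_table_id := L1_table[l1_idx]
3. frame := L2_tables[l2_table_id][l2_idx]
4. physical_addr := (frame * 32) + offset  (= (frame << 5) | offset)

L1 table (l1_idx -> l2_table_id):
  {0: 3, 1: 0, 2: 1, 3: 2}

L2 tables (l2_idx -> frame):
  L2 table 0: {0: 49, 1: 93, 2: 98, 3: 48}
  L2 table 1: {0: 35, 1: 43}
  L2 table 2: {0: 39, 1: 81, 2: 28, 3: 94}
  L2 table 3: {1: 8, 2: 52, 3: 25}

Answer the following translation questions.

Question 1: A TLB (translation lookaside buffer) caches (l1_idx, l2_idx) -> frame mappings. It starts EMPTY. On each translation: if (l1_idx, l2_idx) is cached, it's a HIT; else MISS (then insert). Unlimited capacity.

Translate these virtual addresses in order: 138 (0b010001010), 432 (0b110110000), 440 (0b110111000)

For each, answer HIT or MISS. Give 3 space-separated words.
vaddr=138: (1,0) not in TLB -> MISS, insert
vaddr=432: (3,1) not in TLB -> MISS, insert
vaddr=440: (3,1) in TLB -> HIT

Answer: MISS MISS HIT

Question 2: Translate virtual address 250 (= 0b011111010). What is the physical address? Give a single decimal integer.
Answer: 1562

Derivation:
vaddr = 250 = 0b011111010
Split: l1_idx=1, l2_idx=3, offset=26
L1[1] = 0
L2[0][3] = 48
paddr = 48 * 32 + 26 = 1562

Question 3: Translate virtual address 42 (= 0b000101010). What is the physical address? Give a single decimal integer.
Answer: 266

Derivation:
vaddr = 42 = 0b000101010
Split: l1_idx=0, l2_idx=1, offset=10
L1[0] = 3
L2[3][1] = 8
paddr = 8 * 32 + 10 = 266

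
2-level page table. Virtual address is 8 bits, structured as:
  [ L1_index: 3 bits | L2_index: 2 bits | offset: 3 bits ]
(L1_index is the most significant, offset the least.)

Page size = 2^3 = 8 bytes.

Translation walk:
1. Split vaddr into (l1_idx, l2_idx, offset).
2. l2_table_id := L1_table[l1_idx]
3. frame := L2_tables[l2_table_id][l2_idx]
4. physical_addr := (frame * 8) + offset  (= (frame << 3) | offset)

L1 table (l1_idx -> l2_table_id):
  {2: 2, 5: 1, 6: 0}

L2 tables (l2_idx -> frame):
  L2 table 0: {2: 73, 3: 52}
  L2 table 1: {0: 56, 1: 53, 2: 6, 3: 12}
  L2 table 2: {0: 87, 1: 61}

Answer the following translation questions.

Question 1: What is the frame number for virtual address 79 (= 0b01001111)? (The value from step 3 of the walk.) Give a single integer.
vaddr = 79: l1_idx=2, l2_idx=1
L1[2] = 2; L2[2][1] = 61

Answer: 61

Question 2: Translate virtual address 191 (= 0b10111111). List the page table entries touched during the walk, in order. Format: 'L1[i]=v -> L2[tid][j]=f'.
Answer: L1[5]=1 -> L2[1][3]=12

Derivation:
vaddr = 191 = 0b10111111
Split: l1_idx=5, l2_idx=3, offset=7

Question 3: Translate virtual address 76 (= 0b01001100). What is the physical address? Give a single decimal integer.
Answer: 492

Derivation:
vaddr = 76 = 0b01001100
Split: l1_idx=2, l2_idx=1, offset=4
L1[2] = 2
L2[2][1] = 61
paddr = 61 * 8 + 4 = 492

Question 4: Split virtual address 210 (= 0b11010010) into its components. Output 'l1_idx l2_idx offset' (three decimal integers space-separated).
Answer: 6 2 2

Derivation:
vaddr = 210 = 0b11010010
  top 3 bits -> l1_idx = 6
  next 2 bits -> l2_idx = 2
  bottom 3 bits -> offset = 2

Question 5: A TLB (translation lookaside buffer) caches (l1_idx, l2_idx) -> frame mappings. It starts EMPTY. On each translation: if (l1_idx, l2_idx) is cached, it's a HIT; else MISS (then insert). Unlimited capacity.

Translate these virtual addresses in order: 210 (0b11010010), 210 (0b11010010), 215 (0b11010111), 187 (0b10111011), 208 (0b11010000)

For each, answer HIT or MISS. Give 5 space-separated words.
vaddr=210: (6,2) not in TLB -> MISS, insert
vaddr=210: (6,2) in TLB -> HIT
vaddr=215: (6,2) in TLB -> HIT
vaddr=187: (5,3) not in TLB -> MISS, insert
vaddr=208: (6,2) in TLB -> HIT

Answer: MISS HIT HIT MISS HIT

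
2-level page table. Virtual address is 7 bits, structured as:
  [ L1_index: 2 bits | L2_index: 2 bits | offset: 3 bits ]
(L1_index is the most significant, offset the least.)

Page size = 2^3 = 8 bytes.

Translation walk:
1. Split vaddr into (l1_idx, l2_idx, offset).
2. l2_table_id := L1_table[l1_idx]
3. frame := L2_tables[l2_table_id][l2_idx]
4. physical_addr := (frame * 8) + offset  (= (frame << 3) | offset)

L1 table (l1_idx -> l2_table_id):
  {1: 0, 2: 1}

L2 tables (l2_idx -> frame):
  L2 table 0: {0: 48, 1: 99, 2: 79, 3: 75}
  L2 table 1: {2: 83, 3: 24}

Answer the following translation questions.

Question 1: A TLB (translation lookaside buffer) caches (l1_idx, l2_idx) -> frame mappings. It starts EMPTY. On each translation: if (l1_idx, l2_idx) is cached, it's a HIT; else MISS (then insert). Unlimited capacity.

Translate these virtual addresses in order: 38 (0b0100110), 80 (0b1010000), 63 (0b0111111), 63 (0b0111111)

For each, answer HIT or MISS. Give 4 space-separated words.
Answer: MISS MISS MISS HIT

Derivation:
vaddr=38: (1,0) not in TLB -> MISS, insert
vaddr=80: (2,2) not in TLB -> MISS, insert
vaddr=63: (1,3) not in TLB -> MISS, insert
vaddr=63: (1,3) in TLB -> HIT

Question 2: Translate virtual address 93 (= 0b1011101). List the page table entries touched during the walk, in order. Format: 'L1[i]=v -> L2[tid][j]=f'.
Answer: L1[2]=1 -> L2[1][3]=24

Derivation:
vaddr = 93 = 0b1011101
Split: l1_idx=2, l2_idx=3, offset=5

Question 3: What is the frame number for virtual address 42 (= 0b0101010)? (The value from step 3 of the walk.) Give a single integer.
vaddr = 42: l1_idx=1, l2_idx=1
L1[1] = 0; L2[0][1] = 99

Answer: 99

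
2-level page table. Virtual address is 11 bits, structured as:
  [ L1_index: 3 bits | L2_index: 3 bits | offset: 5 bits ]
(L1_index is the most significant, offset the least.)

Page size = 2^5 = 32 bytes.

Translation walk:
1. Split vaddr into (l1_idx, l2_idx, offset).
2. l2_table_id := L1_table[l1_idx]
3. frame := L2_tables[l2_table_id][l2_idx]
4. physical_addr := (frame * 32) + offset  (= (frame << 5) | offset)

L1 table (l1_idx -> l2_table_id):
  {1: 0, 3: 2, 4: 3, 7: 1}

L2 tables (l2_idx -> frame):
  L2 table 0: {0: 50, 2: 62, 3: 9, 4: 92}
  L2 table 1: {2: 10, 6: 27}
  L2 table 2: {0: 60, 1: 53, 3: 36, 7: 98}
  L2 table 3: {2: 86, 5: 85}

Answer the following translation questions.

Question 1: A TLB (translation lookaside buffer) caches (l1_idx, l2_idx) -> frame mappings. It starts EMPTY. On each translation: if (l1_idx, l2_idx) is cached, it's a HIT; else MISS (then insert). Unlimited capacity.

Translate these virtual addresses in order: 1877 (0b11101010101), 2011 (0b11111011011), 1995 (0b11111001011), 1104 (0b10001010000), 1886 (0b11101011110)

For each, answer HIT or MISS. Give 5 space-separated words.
Answer: MISS MISS HIT MISS HIT

Derivation:
vaddr=1877: (7,2) not in TLB -> MISS, insert
vaddr=2011: (7,6) not in TLB -> MISS, insert
vaddr=1995: (7,6) in TLB -> HIT
vaddr=1104: (4,2) not in TLB -> MISS, insert
vaddr=1886: (7,2) in TLB -> HIT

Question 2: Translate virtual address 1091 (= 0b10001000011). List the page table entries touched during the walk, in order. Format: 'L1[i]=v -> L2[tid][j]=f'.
vaddr = 1091 = 0b10001000011
Split: l1_idx=4, l2_idx=2, offset=3

Answer: L1[4]=3 -> L2[3][2]=86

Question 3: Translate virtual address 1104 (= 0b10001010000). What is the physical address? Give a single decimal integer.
Answer: 2768

Derivation:
vaddr = 1104 = 0b10001010000
Split: l1_idx=4, l2_idx=2, offset=16
L1[4] = 3
L2[3][2] = 86
paddr = 86 * 32 + 16 = 2768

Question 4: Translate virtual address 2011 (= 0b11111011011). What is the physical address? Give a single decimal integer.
vaddr = 2011 = 0b11111011011
Split: l1_idx=7, l2_idx=6, offset=27
L1[7] = 1
L2[1][6] = 27
paddr = 27 * 32 + 27 = 891

Answer: 891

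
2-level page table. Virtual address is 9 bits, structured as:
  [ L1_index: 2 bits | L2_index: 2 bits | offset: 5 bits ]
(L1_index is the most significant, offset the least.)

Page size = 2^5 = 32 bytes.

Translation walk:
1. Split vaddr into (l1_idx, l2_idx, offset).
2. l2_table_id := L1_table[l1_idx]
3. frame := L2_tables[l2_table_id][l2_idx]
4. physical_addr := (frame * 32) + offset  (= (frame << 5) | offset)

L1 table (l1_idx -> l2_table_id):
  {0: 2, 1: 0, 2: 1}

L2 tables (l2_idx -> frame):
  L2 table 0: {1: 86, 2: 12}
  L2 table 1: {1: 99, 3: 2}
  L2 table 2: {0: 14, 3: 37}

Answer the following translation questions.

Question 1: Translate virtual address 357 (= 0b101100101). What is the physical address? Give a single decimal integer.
vaddr = 357 = 0b101100101
Split: l1_idx=2, l2_idx=3, offset=5
L1[2] = 1
L2[1][3] = 2
paddr = 2 * 32 + 5 = 69

Answer: 69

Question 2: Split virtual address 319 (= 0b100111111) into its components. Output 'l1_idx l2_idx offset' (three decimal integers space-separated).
vaddr = 319 = 0b100111111
  top 2 bits -> l1_idx = 2
  next 2 bits -> l2_idx = 1
  bottom 5 bits -> offset = 31

Answer: 2 1 31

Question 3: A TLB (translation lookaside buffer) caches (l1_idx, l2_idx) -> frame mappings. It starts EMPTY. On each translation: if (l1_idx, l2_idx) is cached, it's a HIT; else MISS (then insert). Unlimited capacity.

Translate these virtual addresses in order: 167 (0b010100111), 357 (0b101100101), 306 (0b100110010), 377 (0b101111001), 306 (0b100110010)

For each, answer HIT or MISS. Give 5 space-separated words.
Answer: MISS MISS MISS HIT HIT

Derivation:
vaddr=167: (1,1) not in TLB -> MISS, insert
vaddr=357: (2,3) not in TLB -> MISS, insert
vaddr=306: (2,1) not in TLB -> MISS, insert
vaddr=377: (2,3) in TLB -> HIT
vaddr=306: (2,1) in TLB -> HIT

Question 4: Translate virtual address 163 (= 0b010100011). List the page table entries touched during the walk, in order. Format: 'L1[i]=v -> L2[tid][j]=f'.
Answer: L1[1]=0 -> L2[0][1]=86

Derivation:
vaddr = 163 = 0b010100011
Split: l1_idx=1, l2_idx=1, offset=3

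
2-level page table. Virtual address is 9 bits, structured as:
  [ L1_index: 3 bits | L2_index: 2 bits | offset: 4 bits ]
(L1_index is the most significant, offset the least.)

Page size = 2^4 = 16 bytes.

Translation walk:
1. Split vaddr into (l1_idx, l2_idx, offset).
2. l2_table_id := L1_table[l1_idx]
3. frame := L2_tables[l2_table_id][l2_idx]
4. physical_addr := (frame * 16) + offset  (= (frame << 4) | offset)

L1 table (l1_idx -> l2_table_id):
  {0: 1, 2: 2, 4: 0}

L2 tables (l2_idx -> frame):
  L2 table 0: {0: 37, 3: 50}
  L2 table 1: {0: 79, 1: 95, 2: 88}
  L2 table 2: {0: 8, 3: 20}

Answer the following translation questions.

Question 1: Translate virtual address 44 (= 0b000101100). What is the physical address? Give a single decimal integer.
Answer: 1420

Derivation:
vaddr = 44 = 0b000101100
Split: l1_idx=0, l2_idx=2, offset=12
L1[0] = 1
L2[1][2] = 88
paddr = 88 * 16 + 12 = 1420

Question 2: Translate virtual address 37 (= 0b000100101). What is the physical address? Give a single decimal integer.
Answer: 1413

Derivation:
vaddr = 37 = 0b000100101
Split: l1_idx=0, l2_idx=2, offset=5
L1[0] = 1
L2[1][2] = 88
paddr = 88 * 16 + 5 = 1413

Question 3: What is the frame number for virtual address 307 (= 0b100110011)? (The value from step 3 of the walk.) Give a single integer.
Answer: 50

Derivation:
vaddr = 307: l1_idx=4, l2_idx=3
L1[4] = 0; L2[0][3] = 50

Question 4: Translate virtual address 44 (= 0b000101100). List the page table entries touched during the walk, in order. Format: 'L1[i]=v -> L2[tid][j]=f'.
Answer: L1[0]=1 -> L2[1][2]=88

Derivation:
vaddr = 44 = 0b000101100
Split: l1_idx=0, l2_idx=2, offset=12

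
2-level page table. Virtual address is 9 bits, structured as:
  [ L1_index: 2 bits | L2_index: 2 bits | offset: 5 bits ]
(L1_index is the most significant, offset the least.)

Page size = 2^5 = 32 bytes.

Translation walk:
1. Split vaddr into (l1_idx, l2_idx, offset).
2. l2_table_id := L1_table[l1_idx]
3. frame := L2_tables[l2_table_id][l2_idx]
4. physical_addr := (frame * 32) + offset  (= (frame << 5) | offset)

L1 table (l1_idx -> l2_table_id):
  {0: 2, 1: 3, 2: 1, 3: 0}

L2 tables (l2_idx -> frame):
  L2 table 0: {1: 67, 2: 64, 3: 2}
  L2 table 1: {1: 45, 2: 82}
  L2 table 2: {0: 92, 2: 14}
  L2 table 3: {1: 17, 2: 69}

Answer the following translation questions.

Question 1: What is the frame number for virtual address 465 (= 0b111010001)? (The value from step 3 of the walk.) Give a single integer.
Answer: 64

Derivation:
vaddr = 465: l1_idx=3, l2_idx=2
L1[3] = 0; L2[0][2] = 64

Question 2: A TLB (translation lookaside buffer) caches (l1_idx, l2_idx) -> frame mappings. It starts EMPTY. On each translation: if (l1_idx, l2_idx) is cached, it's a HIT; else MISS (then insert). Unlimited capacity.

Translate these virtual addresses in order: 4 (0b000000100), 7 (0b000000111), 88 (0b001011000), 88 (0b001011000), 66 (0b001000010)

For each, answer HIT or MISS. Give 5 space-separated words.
Answer: MISS HIT MISS HIT HIT

Derivation:
vaddr=4: (0,0) not in TLB -> MISS, insert
vaddr=7: (0,0) in TLB -> HIT
vaddr=88: (0,2) not in TLB -> MISS, insert
vaddr=88: (0,2) in TLB -> HIT
vaddr=66: (0,2) in TLB -> HIT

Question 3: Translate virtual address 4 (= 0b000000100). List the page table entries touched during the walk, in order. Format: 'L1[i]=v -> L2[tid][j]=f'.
vaddr = 4 = 0b000000100
Split: l1_idx=0, l2_idx=0, offset=4

Answer: L1[0]=2 -> L2[2][0]=92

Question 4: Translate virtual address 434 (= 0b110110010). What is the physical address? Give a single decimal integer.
Answer: 2162

Derivation:
vaddr = 434 = 0b110110010
Split: l1_idx=3, l2_idx=1, offset=18
L1[3] = 0
L2[0][1] = 67
paddr = 67 * 32 + 18 = 2162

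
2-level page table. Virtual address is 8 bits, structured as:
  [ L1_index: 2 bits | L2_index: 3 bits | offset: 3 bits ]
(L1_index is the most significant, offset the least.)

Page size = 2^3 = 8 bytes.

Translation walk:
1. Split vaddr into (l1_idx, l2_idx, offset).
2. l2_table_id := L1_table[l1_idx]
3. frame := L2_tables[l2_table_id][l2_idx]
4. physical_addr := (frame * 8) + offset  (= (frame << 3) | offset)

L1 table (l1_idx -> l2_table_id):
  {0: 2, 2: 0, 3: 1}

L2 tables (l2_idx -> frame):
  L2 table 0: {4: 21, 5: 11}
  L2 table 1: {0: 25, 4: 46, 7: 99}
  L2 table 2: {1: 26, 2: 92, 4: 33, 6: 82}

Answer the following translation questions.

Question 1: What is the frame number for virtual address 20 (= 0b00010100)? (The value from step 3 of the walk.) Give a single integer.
Answer: 92

Derivation:
vaddr = 20: l1_idx=0, l2_idx=2
L1[0] = 2; L2[2][2] = 92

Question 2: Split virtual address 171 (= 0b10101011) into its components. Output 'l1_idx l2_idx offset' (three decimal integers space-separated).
Answer: 2 5 3

Derivation:
vaddr = 171 = 0b10101011
  top 2 bits -> l1_idx = 2
  next 3 bits -> l2_idx = 5
  bottom 3 bits -> offset = 3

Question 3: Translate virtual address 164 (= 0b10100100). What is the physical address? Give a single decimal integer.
Answer: 172

Derivation:
vaddr = 164 = 0b10100100
Split: l1_idx=2, l2_idx=4, offset=4
L1[2] = 0
L2[0][4] = 21
paddr = 21 * 8 + 4 = 172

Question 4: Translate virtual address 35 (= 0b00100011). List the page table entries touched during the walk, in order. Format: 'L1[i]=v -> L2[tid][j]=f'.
vaddr = 35 = 0b00100011
Split: l1_idx=0, l2_idx=4, offset=3

Answer: L1[0]=2 -> L2[2][4]=33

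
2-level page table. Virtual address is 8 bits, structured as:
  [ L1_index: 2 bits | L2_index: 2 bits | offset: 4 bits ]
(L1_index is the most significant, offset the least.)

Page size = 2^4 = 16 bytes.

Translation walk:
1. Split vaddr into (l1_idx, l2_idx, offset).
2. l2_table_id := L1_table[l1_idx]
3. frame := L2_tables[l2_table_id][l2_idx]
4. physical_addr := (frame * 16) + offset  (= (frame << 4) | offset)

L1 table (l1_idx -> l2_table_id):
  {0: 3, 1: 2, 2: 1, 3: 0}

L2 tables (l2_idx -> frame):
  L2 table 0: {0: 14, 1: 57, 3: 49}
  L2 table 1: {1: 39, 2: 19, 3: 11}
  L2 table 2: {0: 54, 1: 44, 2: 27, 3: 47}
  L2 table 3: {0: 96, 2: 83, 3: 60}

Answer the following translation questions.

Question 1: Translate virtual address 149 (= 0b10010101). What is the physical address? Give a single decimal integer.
Answer: 629

Derivation:
vaddr = 149 = 0b10010101
Split: l1_idx=2, l2_idx=1, offset=5
L1[2] = 1
L2[1][1] = 39
paddr = 39 * 16 + 5 = 629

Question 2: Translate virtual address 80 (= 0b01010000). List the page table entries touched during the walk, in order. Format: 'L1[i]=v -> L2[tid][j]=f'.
vaddr = 80 = 0b01010000
Split: l1_idx=1, l2_idx=1, offset=0

Answer: L1[1]=2 -> L2[2][1]=44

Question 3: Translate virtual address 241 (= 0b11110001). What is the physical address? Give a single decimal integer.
Answer: 785

Derivation:
vaddr = 241 = 0b11110001
Split: l1_idx=3, l2_idx=3, offset=1
L1[3] = 0
L2[0][3] = 49
paddr = 49 * 16 + 1 = 785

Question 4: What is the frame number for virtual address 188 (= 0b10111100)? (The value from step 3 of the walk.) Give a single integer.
Answer: 11

Derivation:
vaddr = 188: l1_idx=2, l2_idx=3
L1[2] = 1; L2[1][3] = 11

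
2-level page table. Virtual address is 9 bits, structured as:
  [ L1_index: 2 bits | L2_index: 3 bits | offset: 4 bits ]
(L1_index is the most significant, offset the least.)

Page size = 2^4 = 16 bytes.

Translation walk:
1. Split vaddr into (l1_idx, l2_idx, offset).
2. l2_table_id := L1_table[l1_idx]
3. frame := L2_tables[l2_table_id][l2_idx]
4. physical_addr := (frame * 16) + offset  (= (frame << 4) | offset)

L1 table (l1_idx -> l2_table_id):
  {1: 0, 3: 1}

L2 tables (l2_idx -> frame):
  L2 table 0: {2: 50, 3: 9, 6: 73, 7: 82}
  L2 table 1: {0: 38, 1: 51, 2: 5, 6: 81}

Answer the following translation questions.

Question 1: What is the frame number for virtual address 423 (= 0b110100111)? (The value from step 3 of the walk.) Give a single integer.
vaddr = 423: l1_idx=3, l2_idx=2
L1[3] = 1; L2[1][2] = 5

Answer: 5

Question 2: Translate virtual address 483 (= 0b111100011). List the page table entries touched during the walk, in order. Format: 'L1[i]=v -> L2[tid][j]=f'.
vaddr = 483 = 0b111100011
Split: l1_idx=3, l2_idx=6, offset=3

Answer: L1[3]=1 -> L2[1][6]=81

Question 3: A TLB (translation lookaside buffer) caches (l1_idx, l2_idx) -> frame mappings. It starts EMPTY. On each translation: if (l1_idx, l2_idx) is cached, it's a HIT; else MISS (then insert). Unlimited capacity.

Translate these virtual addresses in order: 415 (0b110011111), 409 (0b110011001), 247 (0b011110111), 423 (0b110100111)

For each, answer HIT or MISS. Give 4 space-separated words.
vaddr=415: (3,1) not in TLB -> MISS, insert
vaddr=409: (3,1) in TLB -> HIT
vaddr=247: (1,7) not in TLB -> MISS, insert
vaddr=423: (3,2) not in TLB -> MISS, insert

Answer: MISS HIT MISS MISS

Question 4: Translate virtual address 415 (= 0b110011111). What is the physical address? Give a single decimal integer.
vaddr = 415 = 0b110011111
Split: l1_idx=3, l2_idx=1, offset=15
L1[3] = 1
L2[1][1] = 51
paddr = 51 * 16 + 15 = 831

Answer: 831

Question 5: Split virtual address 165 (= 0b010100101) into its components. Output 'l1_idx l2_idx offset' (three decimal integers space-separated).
Answer: 1 2 5

Derivation:
vaddr = 165 = 0b010100101
  top 2 bits -> l1_idx = 1
  next 3 bits -> l2_idx = 2
  bottom 4 bits -> offset = 5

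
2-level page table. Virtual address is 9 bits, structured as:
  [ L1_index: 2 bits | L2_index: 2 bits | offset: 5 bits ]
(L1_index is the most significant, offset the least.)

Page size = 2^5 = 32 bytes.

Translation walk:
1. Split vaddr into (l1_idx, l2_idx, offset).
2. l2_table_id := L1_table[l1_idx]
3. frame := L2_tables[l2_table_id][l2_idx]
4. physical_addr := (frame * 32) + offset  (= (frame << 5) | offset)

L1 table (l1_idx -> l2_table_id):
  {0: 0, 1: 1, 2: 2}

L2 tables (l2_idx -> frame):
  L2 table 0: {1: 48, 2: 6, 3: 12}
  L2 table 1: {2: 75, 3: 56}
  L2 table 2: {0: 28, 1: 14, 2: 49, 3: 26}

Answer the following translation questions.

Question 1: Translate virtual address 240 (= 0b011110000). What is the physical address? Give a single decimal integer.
vaddr = 240 = 0b011110000
Split: l1_idx=1, l2_idx=3, offset=16
L1[1] = 1
L2[1][3] = 56
paddr = 56 * 32 + 16 = 1808

Answer: 1808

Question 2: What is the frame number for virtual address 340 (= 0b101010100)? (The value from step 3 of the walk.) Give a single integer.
vaddr = 340: l1_idx=2, l2_idx=2
L1[2] = 2; L2[2][2] = 49

Answer: 49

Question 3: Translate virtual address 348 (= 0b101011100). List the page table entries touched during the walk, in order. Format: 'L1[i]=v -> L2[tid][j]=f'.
Answer: L1[2]=2 -> L2[2][2]=49

Derivation:
vaddr = 348 = 0b101011100
Split: l1_idx=2, l2_idx=2, offset=28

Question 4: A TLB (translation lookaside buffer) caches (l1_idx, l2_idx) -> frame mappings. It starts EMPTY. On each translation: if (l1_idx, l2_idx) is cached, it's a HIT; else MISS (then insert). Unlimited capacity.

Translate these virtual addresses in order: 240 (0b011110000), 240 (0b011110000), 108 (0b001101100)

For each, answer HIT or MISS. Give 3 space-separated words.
vaddr=240: (1,3) not in TLB -> MISS, insert
vaddr=240: (1,3) in TLB -> HIT
vaddr=108: (0,3) not in TLB -> MISS, insert

Answer: MISS HIT MISS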